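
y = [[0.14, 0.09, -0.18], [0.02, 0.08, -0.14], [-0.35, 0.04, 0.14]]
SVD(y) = [[-0.50, -0.54, 0.67], [-0.22, -0.67, -0.71], [0.83, -0.51, 0.21]] @ diag([0.43890006560057426, 0.193189467827464, 0.015638476151879903]) @ [[-0.84, -0.07, 0.54],[0.46, -0.64, 0.62],[0.3, 0.77, 0.56]]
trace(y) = 0.36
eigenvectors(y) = [[(-0.6+0j),(-0.3+0.21j),-0.30-0.21j], [(-0.34+0j),(-0.69+0j),(-0.69-0j)], [0.72+0.00j,-0.56+0.28j,-0.56-0.28j]]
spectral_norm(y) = 0.44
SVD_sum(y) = [[0.18, 0.02, -0.12], [0.08, 0.01, -0.05], [-0.31, -0.02, 0.20]] + [[-0.05, 0.07, -0.07], [-0.06, 0.08, -0.08], [-0.04, 0.06, -0.06]] + [[0.00, 0.01, 0.01], [-0.00, -0.01, -0.01], [0.0, 0.0, 0.0]]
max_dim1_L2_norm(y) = 0.38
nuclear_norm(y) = 0.65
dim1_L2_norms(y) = [0.25, 0.16, 0.38]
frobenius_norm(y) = 0.48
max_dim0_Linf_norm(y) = 0.35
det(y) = 0.00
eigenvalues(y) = [(0.41+0j), (-0.02+0.05j), (-0.02-0.05j)]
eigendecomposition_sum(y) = [[(0.2+0j), (0.04+0j), -0.15-0.00j],[(0.12+0j), 0.02+0.00j, (-0.09-0j)],[(-0.25-0j), -0.04+0.00j, 0.19+0.00j]] + [[-0.03+0.00j, 0.03+0.01j, (-0.01+0.01j)], [-0.05-0.03j, 0.03+0.04j, (-0.03-0.01j)], [(-0.05-0.01j), (0.04+0.02j), (-0.02+0.01j)]] + [[-0.03-0.00j,0.03-0.01j,(-0.01-0.01j)], [-0.05+0.03j,(0.03-0.04j),-0.03+0.01j], [(-0.05+0.01j),0.04-0.02j,-0.02-0.01j]]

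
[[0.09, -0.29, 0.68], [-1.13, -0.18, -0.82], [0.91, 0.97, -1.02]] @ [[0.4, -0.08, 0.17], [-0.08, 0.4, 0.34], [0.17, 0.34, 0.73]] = [[0.17, 0.11, 0.41], [-0.58, -0.26, -0.85], [0.11, -0.03, -0.26]]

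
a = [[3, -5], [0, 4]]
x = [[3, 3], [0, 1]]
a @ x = [[9, 4], [0, 4]]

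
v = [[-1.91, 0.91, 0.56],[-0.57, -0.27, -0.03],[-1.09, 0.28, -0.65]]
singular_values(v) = [2.43, 0.88, 0.43]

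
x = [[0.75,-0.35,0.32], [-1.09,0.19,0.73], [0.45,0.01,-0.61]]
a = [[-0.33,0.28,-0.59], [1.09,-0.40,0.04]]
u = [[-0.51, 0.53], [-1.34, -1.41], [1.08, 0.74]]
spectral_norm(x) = 1.58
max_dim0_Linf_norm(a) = 1.09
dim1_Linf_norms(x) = [0.75, 1.09, 0.61]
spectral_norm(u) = 2.33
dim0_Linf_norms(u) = [1.34, 1.41]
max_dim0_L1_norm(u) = 2.93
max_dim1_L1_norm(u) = 2.75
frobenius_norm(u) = 2.46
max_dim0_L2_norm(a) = 1.14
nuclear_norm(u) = 3.10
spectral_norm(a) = 1.26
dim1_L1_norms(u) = [1.04, 2.75, 1.82]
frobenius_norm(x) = 1.77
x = u @ a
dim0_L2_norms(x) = [1.4, 0.4, 1.0]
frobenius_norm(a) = 1.37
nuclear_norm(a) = 1.81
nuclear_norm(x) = 2.37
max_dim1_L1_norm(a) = 1.53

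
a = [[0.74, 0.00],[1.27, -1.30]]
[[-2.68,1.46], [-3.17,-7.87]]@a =[[-0.13, -1.90], [-12.34, 10.23]]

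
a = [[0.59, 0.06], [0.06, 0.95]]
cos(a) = [[0.83,  -0.04], [-0.04,  0.58]]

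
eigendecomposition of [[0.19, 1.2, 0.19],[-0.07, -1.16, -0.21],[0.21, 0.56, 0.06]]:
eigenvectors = [[-0.63, -0.22, -0.66], [0.16, 0.19, 0.71], [-0.76, -0.96, -0.24]]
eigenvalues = [0.11, -0.0, -1.02]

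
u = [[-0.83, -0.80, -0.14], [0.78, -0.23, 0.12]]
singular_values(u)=[1.26, 0.65]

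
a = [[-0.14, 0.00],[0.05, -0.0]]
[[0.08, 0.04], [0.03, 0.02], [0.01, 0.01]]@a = [[-0.01, 0.0], [-0.0, 0.00], [-0.00, 0.00]]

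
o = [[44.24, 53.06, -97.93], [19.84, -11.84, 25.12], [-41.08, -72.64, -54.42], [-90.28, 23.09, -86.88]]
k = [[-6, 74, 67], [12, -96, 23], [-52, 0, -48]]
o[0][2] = -97.93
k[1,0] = 12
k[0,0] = -6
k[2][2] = -48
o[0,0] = 44.24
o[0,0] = 44.24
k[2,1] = 0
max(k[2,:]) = 0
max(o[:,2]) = 25.12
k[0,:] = [-6, 74, 67]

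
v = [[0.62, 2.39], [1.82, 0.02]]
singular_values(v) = [2.55, 1.7]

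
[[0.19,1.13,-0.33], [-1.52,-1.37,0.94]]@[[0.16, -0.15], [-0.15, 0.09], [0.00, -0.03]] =[[-0.14, 0.08], [-0.04, 0.08]]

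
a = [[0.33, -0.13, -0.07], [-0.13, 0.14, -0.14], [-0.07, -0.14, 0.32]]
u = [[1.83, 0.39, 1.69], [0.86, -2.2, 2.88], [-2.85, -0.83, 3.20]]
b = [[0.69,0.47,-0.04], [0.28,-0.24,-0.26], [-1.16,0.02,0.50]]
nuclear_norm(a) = 0.79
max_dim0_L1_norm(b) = 2.13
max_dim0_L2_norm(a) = 0.36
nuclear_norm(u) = 9.89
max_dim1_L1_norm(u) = 6.88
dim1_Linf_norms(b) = [0.69, 0.28, 1.16]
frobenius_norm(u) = 6.27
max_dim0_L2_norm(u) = 4.62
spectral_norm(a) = 0.40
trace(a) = 0.79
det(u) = -24.59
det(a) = -0.00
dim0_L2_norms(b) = [1.38, 0.53, 0.56]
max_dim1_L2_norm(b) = 1.26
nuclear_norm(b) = 2.05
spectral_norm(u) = 5.10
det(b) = 0.01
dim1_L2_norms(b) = [0.84, 0.45, 1.26]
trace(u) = 2.83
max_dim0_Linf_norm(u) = 3.2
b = a @ u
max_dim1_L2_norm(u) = 4.36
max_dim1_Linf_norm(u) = 3.2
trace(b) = 0.95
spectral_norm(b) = 1.47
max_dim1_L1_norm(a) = 0.53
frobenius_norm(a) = 0.56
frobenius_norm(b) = 1.58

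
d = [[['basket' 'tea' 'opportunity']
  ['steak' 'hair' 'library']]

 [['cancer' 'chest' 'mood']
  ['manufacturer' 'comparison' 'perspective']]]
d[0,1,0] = 'steak'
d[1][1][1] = 'comparison'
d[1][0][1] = 'chest'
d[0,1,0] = 'steak'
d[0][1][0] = 'steak'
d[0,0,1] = 'tea'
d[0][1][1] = 'hair'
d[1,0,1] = 'chest'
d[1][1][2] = 'perspective'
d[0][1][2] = 'library'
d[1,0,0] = 'cancer'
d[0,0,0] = 'basket'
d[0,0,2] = 'opportunity'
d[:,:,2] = [['opportunity', 'library'], ['mood', 'perspective']]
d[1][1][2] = 'perspective'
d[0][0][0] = 'basket'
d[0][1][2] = 'library'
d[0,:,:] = [['basket', 'tea', 'opportunity'], ['steak', 'hair', 'library']]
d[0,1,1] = 'hair'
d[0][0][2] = 'opportunity'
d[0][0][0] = 'basket'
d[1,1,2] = 'perspective'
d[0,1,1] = 'hair'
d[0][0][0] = 'basket'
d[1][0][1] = 'chest'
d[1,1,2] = 'perspective'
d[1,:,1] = ['chest', 'comparison']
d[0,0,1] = 'tea'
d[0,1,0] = 'steak'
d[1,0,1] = 'chest'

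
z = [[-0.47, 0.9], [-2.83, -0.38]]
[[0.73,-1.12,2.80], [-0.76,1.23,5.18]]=z@ [[0.15,-0.25,-2.1],[0.89,-1.38,2.01]]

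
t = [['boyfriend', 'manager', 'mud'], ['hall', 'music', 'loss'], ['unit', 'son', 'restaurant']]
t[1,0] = 'hall'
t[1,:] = ['hall', 'music', 'loss']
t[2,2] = 'restaurant'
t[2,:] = ['unit', 'son', 'restaurant']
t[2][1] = 'son'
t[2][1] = 'son'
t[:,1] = ['manager', 'music', 'son']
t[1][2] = 'loss'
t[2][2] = 'restaurant'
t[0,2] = 'mud'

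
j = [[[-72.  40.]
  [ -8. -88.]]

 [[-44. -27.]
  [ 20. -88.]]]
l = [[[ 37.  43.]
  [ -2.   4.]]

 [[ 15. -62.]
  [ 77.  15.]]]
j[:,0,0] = [-72.0, -44.0]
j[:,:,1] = [[40.0, -88.0], [-27.0, -88.0]]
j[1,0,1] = -27.0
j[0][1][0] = -8.0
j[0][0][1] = 40.0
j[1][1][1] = -88.0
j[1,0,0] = -44.0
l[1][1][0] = 77.0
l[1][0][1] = -62.0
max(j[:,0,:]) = 40.0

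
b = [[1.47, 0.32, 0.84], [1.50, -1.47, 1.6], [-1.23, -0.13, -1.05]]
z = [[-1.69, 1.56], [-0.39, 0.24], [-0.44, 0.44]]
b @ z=[[-2.98, 2.74], [-2.67, 2.69], [2.59, -2.41]]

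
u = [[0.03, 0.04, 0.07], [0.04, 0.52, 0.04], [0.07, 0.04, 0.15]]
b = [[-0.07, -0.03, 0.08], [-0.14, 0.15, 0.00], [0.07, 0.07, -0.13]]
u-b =[[0.10,  0.07,  -0.01], [0.18,  0.37,  0.04], [0.00,  -0.03,  0.28]]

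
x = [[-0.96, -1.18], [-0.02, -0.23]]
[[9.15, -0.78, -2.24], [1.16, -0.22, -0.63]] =x @ [[-3.72, -0.39, -1.14], [-4.73, 0.98, 2.83]]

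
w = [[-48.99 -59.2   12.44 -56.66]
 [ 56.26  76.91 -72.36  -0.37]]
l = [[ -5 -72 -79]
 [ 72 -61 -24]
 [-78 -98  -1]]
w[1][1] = 76.91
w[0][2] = 12.44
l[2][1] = -98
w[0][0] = -48.99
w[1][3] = -0.37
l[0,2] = -79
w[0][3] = -56.66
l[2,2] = -1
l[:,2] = [-79, -24, -1]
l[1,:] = [72, -61, -24]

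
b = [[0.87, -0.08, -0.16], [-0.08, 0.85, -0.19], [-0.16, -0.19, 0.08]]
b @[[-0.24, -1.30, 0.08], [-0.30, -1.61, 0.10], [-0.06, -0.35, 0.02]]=[[-0.18, -0.95, 0.06], [-0.22, -1.2, 0.07], [0.09, 0.49, -0.03]]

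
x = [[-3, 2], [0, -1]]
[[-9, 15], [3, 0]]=x @ [[1, -5], [-3, 0]]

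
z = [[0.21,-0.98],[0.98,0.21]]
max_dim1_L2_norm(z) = 1.0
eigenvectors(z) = [[0.00+0.71j, -0.71j], [0.71+0.00j, 0.71-0.00j]]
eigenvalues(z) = [(0.21+0.98j), (0.21-0.98j)]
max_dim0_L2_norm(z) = 1.0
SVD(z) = [[-0.98, -0.21], [0.21, -0.98]] @ diag([1.0022474744293448, 1.0022474744293446]) @ [[0.0, 1.0], [-1.00, -0.0]]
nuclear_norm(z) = 2.00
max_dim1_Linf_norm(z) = 0.98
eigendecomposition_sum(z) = [[0.10+0.49j,-0.49+0.10j], [(0.49-0.11j),0.10+0.49j]] + [[0.10-0.49j, -0.49-0.10j],[0.49+0.11j, (0.1-0.49j)]]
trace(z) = 0.42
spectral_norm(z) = 1.00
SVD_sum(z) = [[0.00, -0.98], [0.0, 0.21]] + [[0.21, 0.0], [0.98, 0.0]]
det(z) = 1.00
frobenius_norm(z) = 1.42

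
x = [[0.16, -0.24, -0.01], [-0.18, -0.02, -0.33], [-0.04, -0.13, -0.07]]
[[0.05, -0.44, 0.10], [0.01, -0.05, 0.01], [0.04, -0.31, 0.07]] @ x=[[0.08,-0.02,0.14], [0.01,-0.00,0.02], [0.06,-0.01,0.10]]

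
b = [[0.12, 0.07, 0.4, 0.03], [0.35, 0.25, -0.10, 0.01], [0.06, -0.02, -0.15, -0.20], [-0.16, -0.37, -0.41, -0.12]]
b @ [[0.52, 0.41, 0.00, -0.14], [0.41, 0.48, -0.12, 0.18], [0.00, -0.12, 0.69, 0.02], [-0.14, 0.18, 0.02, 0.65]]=[[0.09, 0.04, 0.27, 0.02], [0.28, 0.28, -0.10, 0.0], [0.05, -0.00, -0.11, -0.15], [-0.22, -0.22, -0.24, -0.13]]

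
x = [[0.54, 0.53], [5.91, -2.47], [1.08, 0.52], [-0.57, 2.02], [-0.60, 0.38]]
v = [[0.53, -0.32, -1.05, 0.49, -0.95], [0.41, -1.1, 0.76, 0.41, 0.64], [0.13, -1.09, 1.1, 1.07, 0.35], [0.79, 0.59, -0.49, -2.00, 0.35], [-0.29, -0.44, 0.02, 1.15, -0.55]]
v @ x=[[-2.45, 1.15], [-6.08, 4.4], [-6.0, 5.63], [4.31, -5.2], [-3.06, 3.06]]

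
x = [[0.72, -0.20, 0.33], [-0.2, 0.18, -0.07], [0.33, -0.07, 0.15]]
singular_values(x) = [0.93, 0.12, 0.0]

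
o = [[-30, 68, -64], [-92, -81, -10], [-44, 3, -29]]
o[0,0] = -30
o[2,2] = -29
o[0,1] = 68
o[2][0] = -44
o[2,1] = 3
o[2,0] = -44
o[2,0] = -44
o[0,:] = [-30, 68, -64]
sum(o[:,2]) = -103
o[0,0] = -30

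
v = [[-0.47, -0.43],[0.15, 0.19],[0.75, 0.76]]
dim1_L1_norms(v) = [0.9, 0.34, 1.51]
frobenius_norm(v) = 1.27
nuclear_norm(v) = 1.31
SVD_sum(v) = [[-0.45, -0.45], [0.17, 0.17], [0.76, 0.75]] + [[-0.02, 0.02],[-0.02, 0.02],[-0.01, 0.01]]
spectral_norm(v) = 1.27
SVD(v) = [[-0.5, -0.66], [0.19, -0.71], [0.84, -0.23]] @ diag([1.2660404102077563, 0.0405176470315858]) @ [[0.71, 0.71], [0.71, -0.71]]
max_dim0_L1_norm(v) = 1.38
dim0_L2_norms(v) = [0.9, 0.89]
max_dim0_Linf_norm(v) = 0.76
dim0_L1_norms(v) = [1.37, 1.38]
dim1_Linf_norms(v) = [0.47, 0.19, 0.76]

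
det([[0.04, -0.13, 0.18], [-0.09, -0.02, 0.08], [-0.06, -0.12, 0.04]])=0.002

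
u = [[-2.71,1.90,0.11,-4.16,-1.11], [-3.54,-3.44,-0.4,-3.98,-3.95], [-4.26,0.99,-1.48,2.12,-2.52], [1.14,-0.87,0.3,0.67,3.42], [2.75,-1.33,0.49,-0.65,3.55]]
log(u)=[[3.00-0.06j, (2.62-0.03j), -0.23+0.10j, (4.23-0.23j), (-1.37+0.18j)], [-4.37+0.13j, (-0.66+0.06j), (0.33-0.22j), (-6.18+0.52j), (0.72-0.4j)], [3.83-2.79j, (4.37-1.21j), -0.10+4.50j, 9.23-10.72j, (-1.34+8.37j)], [(0.23-0.08j), -0.13-0.04j, 0.15+0.13j, (0.48-0.32j), 1.39+0.25j], [-1.46+0.35j, -1.76+0.15j, 0.34-0.56j, -4.10+1.33j, 2.37-1.04j]]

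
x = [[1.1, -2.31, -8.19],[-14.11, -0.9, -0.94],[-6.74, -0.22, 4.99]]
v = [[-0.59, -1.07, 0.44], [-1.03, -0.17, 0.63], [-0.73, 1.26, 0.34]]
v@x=[[11.48, 2.23, 8.03], [-2.98, 2.39, 11.74], [-20.87, 0.48, 6.49]]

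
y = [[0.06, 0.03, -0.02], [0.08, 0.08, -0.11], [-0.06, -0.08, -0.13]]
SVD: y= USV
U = [[0.22, 0.34, -0.91],[0.78, 0.5, 0.37],[0.58, -0.8, -0.16]]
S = [0.17, 0.16, 0.02]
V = [[0.24, 0.13, -0.96],  [0.67, 0.7, 0.26],  [-0.71, 0.7, -0.08]]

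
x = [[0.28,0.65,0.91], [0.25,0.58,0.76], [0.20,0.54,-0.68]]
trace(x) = 0.18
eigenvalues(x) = [1.18, -0.0, -1.0]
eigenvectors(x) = [[-0.73,-0.93,-0.43], [-0.64,0.37,-0.34], [-0.26,0.02,0.84]]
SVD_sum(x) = [[0.25, 0.58, 0.96],[0.22, 0.49, 0.82],[-0.06, -0.13, -0.21]] + [[0.03, 0.07, -0.05], [0.03, 0.09, -0.06], [0.26, 0.67, -0.47]] + [[-0.00,  0.00,  0.0], [0.00,  -0.00,  -0.00], [-0.00,  0.0,  0.0]]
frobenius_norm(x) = 1.76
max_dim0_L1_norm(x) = 2.35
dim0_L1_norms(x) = [0.73, 1.77, 2.35]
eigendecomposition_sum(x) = [[0.32, 0.78, 0.48], [0.28, 0.68, 0.42], [0.12, 0.28, 0.17]] + [[-0.00,0.00,-0.00], [0.00,-0.0,0.00], [0.00,-0.00,0.00]] + [[-0.04, -0.13, 0.43], [-0.03, -0.1, 0.34], [0.08, 0.26, -0.85]]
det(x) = 0.00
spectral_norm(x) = 1.53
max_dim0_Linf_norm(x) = 0.91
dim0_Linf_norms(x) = [0.28, 0.65, 0.91]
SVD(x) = [[-0.75, 0.11, -0.65], [-0.64, 0.13, 0.76], [0.17, 0.99, -0.03]] @ diag([1.5325328685012465, 0.8665114693920818, 0.0009382831757492313]) @ [[-0.22, -0.50, -0.84], [0.3, 0.78, -0.55], [0.93, -0.37, -0.02]]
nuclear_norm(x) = 2.40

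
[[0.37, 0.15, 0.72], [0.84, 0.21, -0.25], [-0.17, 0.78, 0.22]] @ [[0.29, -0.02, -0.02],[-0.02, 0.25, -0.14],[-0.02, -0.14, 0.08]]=[[0.09, -0.07, 0.03], [0.24, 0.07, -0.07], [-0.07, 0.17, -0.09]]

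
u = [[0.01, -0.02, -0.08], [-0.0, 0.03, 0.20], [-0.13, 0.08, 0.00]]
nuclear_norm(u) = 0.37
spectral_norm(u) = 0.22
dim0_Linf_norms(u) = [0.13, 0.08, 0.2]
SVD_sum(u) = [[0.01, -0.02, -0.08], [-0.02, 0.04, 0.20], [-0.00, 0.01, 0.03]] + [[0.00, -0.00, 0.00], [0.02, -0.01, 0.00], [-0.13, 0.07, -0.03]] + [[-0.00,-0.00,0.00], [-0.0,-0.0,0.0], [-0.00,-0.0,0.00]]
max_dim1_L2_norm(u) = 0.2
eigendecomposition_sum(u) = [[-0.03, 0.01, -0.03], [0.08, -0.03, 0.09], [-0.07, 0.03, -0.08]] + [[-0.0,-0.00,-0.0],[-0.00,-0.00,-0.0],[0.0,0.00,0.00]] + [[0.04, -0.03, -0.05], [-0.08, 0.07, 0.11], [-0.06, 0.05, 0.08]]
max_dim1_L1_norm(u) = 0.23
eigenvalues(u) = [-0.14, -0.0, 0.18]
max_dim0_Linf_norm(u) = 0.2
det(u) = 0.00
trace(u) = 0.04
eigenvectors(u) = [[0.24, 0.52, 0.35], [-0.74, 0.84, -0.74], [0.63, -0.13, -0.57]]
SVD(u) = [[0.38, 0.02, 0.93],[-0.92, 0.15, 0.37],[-0.13, -0.99, 0.08]] @ diag([0.21932873589599955, 0.15163384372572983, 0.0014432765583355627]) @ [[0.1, -0.21, -0.97], [0.85, -0.49, 0.19], [-0.52, -0.84, 0.13]]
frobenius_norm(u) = 0.27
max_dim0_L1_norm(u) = 0.28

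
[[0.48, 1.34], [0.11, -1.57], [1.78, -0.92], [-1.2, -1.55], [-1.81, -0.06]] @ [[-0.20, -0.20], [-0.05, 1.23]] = [[-0.16, 1.55], [0.06, -1.95], [-0.31, -1.49], [0.32, -1.67], [0.37, 0.29]]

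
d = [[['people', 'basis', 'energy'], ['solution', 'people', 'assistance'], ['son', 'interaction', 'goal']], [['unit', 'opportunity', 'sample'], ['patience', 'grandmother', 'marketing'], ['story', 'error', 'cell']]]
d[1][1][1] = 'grandmother'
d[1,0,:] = ['unit', 'opportunity', 'sample']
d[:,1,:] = [['solution', 'people', 'assistance'], ['patience', 'grandmother', 'marketing']]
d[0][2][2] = 'goal'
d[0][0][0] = 'people'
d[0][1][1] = 'people'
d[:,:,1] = [['basis', 'people', 'interaction'], ['opportunity', 'grandmother', 'error']]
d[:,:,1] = [['basis', 'people', 'interaction'], ['opportunity', 'grandmother', 'error']]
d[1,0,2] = 'sample'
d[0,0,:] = ['people', 'basis', 'energy']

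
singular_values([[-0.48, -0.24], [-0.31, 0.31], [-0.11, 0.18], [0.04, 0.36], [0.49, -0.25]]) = [0.79, 0.58]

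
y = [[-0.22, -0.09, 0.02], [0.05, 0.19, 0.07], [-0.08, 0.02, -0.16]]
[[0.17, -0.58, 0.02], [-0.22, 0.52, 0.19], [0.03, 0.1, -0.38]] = y @ [[-0.39, 1.4, 0.07],  [-0.99, 2.76, 0.14],  [-0.13, -1.0, 2.35]]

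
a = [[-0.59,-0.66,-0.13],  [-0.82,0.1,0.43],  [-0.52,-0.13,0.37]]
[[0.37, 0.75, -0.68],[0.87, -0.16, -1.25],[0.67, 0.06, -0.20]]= a@[[-0.64, -0.09, 2.61], [-0.16, -1.00, -1.79], [0.85, -0.31, 2.49]]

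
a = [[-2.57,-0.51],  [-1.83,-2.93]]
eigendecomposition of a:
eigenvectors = [[0.54, 0.4], [-0.84, 0.92]]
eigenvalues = [-1.77, -3.73]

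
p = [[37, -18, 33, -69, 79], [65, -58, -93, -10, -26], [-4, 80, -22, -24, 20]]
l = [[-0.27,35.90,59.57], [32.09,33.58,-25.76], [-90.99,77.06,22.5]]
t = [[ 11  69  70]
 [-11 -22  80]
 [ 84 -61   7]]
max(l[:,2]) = 59.57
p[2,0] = -4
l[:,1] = [35.9, 33.58, 77.06]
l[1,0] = 32.09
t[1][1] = -22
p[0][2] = 33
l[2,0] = -90.99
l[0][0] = -0.27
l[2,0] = -90.99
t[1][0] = -11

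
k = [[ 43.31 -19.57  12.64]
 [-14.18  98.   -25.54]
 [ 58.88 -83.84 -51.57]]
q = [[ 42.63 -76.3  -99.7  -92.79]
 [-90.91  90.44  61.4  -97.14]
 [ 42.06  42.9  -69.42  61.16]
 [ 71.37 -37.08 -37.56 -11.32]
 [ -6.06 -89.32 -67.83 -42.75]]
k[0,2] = 12.64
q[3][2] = -37.56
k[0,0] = 43.31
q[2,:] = [42.06, 42.9, -69.42, 61.16]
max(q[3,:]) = 71.37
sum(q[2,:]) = 76.7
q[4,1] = -89.32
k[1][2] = -25.54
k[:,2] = [12.64, -25.54, -51.57]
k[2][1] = -83.84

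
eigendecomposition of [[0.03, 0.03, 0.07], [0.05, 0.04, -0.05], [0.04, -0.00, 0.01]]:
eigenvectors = [[0.64,-0.80,0.36], [-0.62,-0.42,-0.83], [-0.45,-0.43,0.43]]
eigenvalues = [-0.05, 0.08, 0.04]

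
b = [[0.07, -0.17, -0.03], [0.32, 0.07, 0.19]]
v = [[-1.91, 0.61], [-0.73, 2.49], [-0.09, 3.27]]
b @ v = [[-0.01, -0.48], [-0.68, 0.99]]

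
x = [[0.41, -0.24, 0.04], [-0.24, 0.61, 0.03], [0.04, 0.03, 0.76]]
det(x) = 0.14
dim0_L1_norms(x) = [0.69, 0.88, 0.83]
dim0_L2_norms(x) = [0.48, 0.66, 0.76]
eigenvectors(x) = [[-0.83, -0.48, 0.29], [-0.55, 0.78, -0.28], [0.1, 0.4, 0.91]]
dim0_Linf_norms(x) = [0.41, 0.61, 0.76]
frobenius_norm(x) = 1.11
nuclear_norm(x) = 1.78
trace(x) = 1.78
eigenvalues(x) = [0.25, 0.77, 0.76]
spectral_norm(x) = 0.77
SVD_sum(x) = [[0.18, -0.29, -0.15],[-0.29, 0.47, 0.24],[-0.15, 0.24, 0.12]] + [[0.07, -0.06, 0.21], [-0.06, 0.06, -0.2], [0.21, -0.2, 0.64]] + [[0.17, 0.11, -0.02], [0.11, 0.07, -0.01], [-0.02, -0.01, 0.00]]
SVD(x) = [[0.48, 0.29, -0.83], [-0.78, -0.28, -0.55], [-0.4, 0.91, 0.10]] @ diag([0.7711987604569408, 0.7636423037441035, 0.24515893579895567]) @ [[0.48, -0.78, -0.4], [0.29, -0.28, 0.91], [-0.83, -0.55, 0.10]]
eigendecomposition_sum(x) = [[0.17, 0.11, -0.02], [0.11, 0.07, -0.01], [-0.02, -0.01, 0.00]] + [[0.18, -0.29, -0.15], [-0.29, 0.47, 0.24], [-0.15, 0.24, 0.12]] + [[0.07,-0.06,0.21], [-0.06,0.06,-0.2], [0.21,-0.20,0.64]]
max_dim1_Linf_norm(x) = 0.76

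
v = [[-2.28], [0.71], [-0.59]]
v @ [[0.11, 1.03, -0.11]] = [[-0.25,-2.35,0.25], [0.08,0.73,-0.08], [-0.06,-0.61,0.06]]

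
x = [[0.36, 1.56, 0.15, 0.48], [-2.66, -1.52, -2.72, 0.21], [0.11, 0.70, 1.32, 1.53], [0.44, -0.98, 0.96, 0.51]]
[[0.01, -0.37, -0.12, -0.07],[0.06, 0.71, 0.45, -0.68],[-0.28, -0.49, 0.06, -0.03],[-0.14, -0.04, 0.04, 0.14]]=x @ [[0.13, -0.07, -0.15, 0.06], [0.01, -0.17, -0.06, -0.02], [-0.16, -0.11, 0.02, 0.19], [-0.06, -0.14, 0.06, -0.18]]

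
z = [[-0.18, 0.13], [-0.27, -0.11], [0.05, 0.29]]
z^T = [[-0.18,-0.27,0.05], [0.13,-0.11,0.29]]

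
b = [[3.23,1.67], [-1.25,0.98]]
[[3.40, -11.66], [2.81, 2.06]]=b @ [[-0.26, -2.83], [2.54, -1.51]]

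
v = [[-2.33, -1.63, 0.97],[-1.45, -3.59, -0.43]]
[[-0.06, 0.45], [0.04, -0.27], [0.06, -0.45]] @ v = [[-0.51, -1.52, -0.25], [0.3, 0.90, 0.15], [0.51, 1.52, 0.25]]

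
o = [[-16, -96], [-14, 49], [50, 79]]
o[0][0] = -16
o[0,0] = -16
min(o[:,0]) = -16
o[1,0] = -14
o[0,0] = -16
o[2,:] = [50, 79]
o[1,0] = -14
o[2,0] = 50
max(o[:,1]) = 79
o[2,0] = 50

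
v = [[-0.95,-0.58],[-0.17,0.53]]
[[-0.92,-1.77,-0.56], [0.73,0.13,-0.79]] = v @ [[0.11, 1.44, 1.26],  [1.41, 0.7, -1.09]]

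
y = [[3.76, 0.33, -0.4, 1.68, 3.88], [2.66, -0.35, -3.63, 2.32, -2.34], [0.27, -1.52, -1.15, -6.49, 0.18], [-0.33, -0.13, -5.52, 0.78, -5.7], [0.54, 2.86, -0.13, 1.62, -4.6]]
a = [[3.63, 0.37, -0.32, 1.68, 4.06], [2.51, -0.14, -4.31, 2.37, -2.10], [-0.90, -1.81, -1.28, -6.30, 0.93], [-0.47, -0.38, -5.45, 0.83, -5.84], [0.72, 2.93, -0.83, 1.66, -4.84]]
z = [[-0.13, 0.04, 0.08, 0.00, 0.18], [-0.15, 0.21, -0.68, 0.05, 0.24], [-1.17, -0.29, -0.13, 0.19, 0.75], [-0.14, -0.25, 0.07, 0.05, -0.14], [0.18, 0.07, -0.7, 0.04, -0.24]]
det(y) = -1083.17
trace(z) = -0.24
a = y + z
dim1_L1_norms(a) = [10.06, 11.43, 11.22, 12.97, 10.98]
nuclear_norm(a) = 27.04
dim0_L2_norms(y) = [4.66, 3.28, 6.72, 7.32, 8.61]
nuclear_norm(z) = 2.91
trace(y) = -1.56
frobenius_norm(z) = 1.85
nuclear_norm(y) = 27.39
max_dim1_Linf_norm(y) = 6.49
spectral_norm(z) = 1.50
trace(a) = -1.80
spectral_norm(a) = 10.82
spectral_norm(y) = 10.29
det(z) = 0.00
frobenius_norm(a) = 14.65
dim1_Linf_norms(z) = [0.18, 0.68, 1.17, 0.25, 0.7]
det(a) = -366.99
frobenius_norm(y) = 14.33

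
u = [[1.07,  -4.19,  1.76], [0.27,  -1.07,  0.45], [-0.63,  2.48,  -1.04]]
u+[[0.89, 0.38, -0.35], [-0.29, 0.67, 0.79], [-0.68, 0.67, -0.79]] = [[1.96,-3.81,1.41], [-0.02,-0.40,1.24], [-1.31,3.15,-1.83]]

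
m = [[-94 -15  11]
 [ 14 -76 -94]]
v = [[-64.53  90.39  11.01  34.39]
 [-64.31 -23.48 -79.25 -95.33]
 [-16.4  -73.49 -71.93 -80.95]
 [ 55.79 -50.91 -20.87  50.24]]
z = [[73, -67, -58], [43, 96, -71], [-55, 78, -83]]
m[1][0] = 14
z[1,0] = 43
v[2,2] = -71.93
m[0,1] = -15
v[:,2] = [11.01, -79.25, -71.93, -20.87]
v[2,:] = [-16.4, -73.49, -71.93, -80.95]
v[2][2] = -71.93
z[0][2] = -58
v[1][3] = -95.33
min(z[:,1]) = -67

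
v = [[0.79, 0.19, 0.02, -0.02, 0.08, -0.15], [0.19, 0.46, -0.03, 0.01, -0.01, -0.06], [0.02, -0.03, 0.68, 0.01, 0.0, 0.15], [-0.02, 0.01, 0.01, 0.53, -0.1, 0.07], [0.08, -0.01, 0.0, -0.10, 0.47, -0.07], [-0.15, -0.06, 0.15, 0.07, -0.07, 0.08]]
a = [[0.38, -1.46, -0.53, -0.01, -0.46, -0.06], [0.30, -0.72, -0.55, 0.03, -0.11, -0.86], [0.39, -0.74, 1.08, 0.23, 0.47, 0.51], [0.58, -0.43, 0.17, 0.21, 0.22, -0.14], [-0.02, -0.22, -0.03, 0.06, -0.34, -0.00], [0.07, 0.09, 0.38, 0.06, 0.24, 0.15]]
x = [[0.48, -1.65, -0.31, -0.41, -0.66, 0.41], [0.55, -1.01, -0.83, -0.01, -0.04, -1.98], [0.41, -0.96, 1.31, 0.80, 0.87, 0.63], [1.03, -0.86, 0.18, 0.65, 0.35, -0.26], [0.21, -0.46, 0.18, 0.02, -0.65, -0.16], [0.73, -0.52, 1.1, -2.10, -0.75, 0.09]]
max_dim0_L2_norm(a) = 1.85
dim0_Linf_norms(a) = [0.58, 1.46, 1.08, 0.23, 0.47, 0.86]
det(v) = 0.00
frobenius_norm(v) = 1.43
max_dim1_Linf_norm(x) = 2.1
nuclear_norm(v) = 3.01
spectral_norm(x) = 2.98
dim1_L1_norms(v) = [1.25, 0.76, 0.89, 0.74, 0.73, 0.58]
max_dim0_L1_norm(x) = 5.46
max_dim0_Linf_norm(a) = 1.46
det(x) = -8.06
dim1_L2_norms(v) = [0.83, 0.5, 0.7, 0.54, 0.49, 0.25]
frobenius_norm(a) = 2.81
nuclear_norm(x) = 10.58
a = v @ x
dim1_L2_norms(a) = [1.66, 1.29, 1.55, 0.81, 0.41, 0.49]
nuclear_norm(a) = 5.07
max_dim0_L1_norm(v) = 1.25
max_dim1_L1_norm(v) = 1.25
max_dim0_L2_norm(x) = 2.43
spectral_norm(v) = 0.93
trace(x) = 0.87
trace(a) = 0.76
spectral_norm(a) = 2.06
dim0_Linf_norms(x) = [1.03, 1.65, 1.31, 2.1, 0.87, 1.98]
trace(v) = 3.01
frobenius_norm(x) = 4.95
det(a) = -0.00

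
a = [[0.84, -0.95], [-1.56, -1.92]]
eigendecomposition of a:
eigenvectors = [[0.90, 0.28], [-0.44, 0.96]]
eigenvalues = [1.3, -2.38]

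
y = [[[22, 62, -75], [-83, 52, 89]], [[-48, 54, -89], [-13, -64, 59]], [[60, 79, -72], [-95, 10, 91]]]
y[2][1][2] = 91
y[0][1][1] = 52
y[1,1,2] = 59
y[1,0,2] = -89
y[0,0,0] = 22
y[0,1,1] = 52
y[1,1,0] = -13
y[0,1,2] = 89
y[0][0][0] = 22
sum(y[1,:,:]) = -101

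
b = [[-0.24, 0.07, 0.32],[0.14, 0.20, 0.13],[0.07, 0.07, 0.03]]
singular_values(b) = [0.41, 0.29, 0.0]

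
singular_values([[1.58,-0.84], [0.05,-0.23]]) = [1.8, 0.18]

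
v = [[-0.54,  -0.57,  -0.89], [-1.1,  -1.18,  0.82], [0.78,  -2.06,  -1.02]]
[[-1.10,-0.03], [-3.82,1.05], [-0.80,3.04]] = v @ [[1.64,0.82],[1.3,-1.37],[-0.59,0.41]]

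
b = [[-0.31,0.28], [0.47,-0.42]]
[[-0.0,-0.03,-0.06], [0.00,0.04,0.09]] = b @ [[-0.0, -0.03, -0.08], [-0.01, -0.13, -0.3]]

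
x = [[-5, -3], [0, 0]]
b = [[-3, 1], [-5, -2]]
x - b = [[-2, -4], [5, 2]]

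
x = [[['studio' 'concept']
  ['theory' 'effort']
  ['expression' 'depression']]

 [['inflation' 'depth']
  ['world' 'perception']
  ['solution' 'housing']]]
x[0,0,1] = 'concept'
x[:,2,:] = [['expression', 'depression'], ['solution', 'housing']]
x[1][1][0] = 'world'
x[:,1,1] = ['effort', 'perception']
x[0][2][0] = 'expression'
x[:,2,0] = ['expression', 'solution']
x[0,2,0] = 'expression'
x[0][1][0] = 'theory'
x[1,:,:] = [['inflation', 'depth'], ['world', 'perception'], ['solution', 'housing']]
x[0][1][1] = 'effort'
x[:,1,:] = [['theory', 'effort'], ['world', 'perception']]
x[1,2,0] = 'solution'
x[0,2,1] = 'depression'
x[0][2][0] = 'expression'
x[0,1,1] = 'effort'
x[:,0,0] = ['studio', 'inflation']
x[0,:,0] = ['studio', 'theory', 'expression']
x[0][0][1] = 'concept'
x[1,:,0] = ['inflation', 'world', 'solution']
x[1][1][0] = 'world'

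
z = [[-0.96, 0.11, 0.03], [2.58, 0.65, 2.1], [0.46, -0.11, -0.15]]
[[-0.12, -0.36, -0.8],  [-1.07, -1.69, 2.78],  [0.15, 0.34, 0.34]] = z@[[0.03,  0.39,  0.77], [-0.79,  0.5,  -0.69], [-0.30,  -1.44,  0.59]]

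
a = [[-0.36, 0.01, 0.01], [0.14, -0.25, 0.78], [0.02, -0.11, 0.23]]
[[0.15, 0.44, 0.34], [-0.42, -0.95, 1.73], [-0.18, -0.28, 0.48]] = a @ [[-0.37,-1.23,-0.84], [1.68,0.83,1.31], [0.06,-0.73,2.79]]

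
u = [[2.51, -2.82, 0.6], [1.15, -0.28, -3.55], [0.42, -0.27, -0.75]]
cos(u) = [[-0.32, 2.57, -4.45], [-0.42, 1.87, -1.79], [-0.17, 0.36, 0.26]]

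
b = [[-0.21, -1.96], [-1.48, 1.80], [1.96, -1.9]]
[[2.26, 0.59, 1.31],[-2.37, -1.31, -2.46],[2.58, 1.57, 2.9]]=b @ [[0.18,  0.46,  0.75], [-1.17,  -0.35,  -0.75]]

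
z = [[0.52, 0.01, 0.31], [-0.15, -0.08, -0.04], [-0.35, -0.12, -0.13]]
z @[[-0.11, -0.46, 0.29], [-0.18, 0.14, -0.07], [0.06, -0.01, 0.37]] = [[-0.04, -0.24, 0.26], [0.03, 0.06, -0.05], [0.05, 0.15, -0.14]]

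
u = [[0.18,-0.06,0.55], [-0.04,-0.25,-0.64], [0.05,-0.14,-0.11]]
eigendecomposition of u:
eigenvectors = [[0.93, -0.85, -0.21],[-0.3, -0.48, 0.91],[0.20, 0.23, 0.36]]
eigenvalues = [0.32, -0.01, -0.49]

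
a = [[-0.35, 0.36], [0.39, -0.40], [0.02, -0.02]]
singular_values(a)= [0.75, 0.0]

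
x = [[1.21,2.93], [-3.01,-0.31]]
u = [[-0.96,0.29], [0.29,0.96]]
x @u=[[-0.31, 3.16], [2.8, -1.17]]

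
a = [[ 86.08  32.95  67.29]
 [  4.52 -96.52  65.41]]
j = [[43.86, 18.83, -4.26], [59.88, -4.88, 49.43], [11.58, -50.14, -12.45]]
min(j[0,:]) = -4.26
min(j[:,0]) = 11.58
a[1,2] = 65.41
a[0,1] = 32.95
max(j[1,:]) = 59.88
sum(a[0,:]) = 186.32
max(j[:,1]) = 18.83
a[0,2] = 67.29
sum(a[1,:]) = -26.590000000000003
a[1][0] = 4.52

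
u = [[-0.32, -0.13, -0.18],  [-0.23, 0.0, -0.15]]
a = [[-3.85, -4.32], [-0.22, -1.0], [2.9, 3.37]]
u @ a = [[0.74, 0.91],[0.45, 0.49]]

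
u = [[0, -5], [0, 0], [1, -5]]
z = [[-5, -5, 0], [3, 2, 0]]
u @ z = [[-15, -10, 0], [0, 0, 0], [-20, -15, 0]]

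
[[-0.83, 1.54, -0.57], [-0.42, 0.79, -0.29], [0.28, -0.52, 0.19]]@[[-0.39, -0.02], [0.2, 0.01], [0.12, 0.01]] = [[0.56, 0.03], [0.29, 0.01], [-0.19, -0.01]]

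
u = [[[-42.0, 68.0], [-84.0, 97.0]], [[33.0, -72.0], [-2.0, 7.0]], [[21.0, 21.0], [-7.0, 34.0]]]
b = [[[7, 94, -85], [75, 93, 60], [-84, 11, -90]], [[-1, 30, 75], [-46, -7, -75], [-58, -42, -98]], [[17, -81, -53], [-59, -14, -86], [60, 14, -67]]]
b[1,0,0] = -1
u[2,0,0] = 21.0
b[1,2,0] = -58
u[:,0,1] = [68.0, -72.0, 21.0]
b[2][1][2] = -86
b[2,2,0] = 60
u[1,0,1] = -72.0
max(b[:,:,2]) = 75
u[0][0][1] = 68.0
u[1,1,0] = -2.0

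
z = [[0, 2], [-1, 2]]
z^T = [[0, -1], [2, 2]]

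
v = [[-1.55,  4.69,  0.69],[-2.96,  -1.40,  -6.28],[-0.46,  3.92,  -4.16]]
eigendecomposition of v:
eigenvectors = [[(0.89+0j), 0.12+0.55j, (0.12-0.55j)],  [(-0.09+0j), -0.70+0.00j, (-0.7-0j)],  [(-0.44+0j), (-0.16+0.41j), -0.16-0.41j]]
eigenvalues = [(-2.38+0j), (-2.37+6.03j), (-2.37-6.03j)]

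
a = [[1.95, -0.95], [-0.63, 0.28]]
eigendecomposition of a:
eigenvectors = [[0.95, 0.43], [-0.30, 0.90]]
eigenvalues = [2.25, -0.02]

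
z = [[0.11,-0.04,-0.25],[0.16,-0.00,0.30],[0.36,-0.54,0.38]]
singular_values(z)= [0.79, 0.33, 0.14]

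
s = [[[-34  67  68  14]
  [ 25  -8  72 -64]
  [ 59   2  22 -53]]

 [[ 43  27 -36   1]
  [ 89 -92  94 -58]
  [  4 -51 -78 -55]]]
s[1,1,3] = -58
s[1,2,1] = -51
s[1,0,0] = 43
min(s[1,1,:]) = -92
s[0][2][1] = 2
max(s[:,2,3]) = -53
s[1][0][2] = -36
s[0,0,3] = 14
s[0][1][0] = 25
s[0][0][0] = -34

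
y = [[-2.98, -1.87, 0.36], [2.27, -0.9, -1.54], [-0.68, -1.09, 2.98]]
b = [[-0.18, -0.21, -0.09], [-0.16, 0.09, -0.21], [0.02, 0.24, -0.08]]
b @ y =[[0.12, 0.62, -0.01], [0.82, 0.45, -0.82], [0.54, -0.17, -0.60]]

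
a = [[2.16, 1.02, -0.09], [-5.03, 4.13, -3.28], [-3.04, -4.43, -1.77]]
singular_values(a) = [7.4, 5.89, 1.13]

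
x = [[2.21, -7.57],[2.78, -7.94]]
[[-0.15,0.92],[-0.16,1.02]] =x @ [[-0.0, 0.14], [0.02, -0.08]]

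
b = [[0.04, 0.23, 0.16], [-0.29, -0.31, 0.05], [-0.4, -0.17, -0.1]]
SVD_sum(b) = [[0.15,  0.12,  0.03], [-0.31,  -0.26,  -0.06], [-0.33,  -0.27,  -0.06]] + [[-0.12, 0.12, 0.10],[-0.00, 0.01, 0.00],[-0.05, 0.05, 0.04]] + [[0.01, -0.02, 0.03], [0.03, -0.06, 0.10], [-0.02, 0.05, -0.08]]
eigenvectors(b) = [[(0.21+0.55j), 0.21-0.55j, 0.42+0.00j], [-0.47-0.02j, -0.47+0.02j, -0.75+0.00j], [(-0.66+0j), (-0.66-0j), (0.5+0j)]]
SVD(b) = [[-0.32, -0.92, -0.23], [0.66, -0.04, -0.75], [0.68, -0.39, 0.62]] @ diag([0.6238041916935354, 0.21658584578420917, 0.16018396246664002]) @ [[-0.76, -0.63, -0.14],[0.60, -0.62, -0.51],[-0.24, 0.47, -0.85]]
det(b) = -0.02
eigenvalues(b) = [(-0.09+0.33j), (-0.09-0.33j), (-0.18+0j)]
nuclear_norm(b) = 1.00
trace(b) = -0.37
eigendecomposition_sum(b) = [[0.02+0.19j, 0.08+0.09j, (0.1-0.02j)], [(-0.14-0.05j), (-0.09+0.03j), (-0.02+0.08j)], [-0.20-0.05j, (-0.13+0.05j), -0.02+0.12j]] + [[0.02-0.19j, 0.08-0.09j, (0.1+0.02j)], [(-0.14+0.05j), -0.09-0.03j, (-0.02-0.08j)], [(-0.2+0.05j), -0.13-0.05j, -0.02-0.12j]] + [[0.00+0.00j, 0.07+0.00j, -0.05+0.00j], [-0.01-0.00j, (-0.13-0j), 0.09-0.00j], [0.00+0.00j, (0.08+0j), -0.06+0.00j]]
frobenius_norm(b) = 0.68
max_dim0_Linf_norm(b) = 0.4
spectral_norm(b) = 0.62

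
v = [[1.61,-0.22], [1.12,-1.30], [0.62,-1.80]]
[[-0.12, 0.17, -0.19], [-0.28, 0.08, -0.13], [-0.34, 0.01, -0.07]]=v @ [[-0.05, 0.11, -0.12], [0.17, 0.03, 0.0]]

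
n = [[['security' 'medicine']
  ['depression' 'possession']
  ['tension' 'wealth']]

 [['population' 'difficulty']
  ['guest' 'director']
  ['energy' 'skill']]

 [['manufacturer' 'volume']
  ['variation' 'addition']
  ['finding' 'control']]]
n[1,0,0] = 'population'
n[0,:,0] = ['security', 'depression', 'tension']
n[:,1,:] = [['depression', 'possession'], ['guest', 'director'], ['variation', 'addition']]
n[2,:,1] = ['volume', 'addition', 'control']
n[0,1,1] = 'possession'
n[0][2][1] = 'wealth'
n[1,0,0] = 'population'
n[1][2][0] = 'energy'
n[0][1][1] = 'possession'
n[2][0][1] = 'volume'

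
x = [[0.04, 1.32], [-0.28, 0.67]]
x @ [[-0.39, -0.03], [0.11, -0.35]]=[[0.13, -0.46], [0.18, -0.23]]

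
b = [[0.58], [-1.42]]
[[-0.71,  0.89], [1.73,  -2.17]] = b @ [[-1.22, 1.53]]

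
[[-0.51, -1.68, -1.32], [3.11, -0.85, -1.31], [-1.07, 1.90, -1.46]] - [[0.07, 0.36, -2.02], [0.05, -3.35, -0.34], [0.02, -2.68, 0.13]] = [[-0.58, -2.04, 0.7], [3.06, 2.5, -0.97], [-1.09, 4.58, -1.59]]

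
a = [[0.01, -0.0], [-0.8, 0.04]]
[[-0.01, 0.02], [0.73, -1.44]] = a@[[-0.92, 1.88], [-0.27, 1.55]]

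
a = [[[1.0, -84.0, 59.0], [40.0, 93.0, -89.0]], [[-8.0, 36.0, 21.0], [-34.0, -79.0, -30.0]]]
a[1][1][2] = -30.0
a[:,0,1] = [-84.0, 36.0]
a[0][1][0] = 40.0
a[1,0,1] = 36.0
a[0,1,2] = -89.0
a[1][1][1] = -79.0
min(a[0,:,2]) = -89.0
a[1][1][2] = -30.0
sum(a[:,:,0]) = -1.0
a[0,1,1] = 93.0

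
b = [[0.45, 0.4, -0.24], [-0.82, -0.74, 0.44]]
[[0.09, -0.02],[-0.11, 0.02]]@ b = [[0.06, 0.05, -0.03], [-0.07, -0.06, 0.04]]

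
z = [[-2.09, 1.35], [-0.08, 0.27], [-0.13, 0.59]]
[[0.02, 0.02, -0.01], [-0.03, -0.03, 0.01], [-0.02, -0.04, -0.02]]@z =[[-0.04, 0.03], [0.06, -0.04], [0.05, -0.05]]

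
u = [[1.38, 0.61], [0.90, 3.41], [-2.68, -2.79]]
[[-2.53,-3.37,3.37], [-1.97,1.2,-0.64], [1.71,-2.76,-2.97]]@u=[[-15.56,  -22.44], [0.08,  4.68], [7.84,  -0.08]]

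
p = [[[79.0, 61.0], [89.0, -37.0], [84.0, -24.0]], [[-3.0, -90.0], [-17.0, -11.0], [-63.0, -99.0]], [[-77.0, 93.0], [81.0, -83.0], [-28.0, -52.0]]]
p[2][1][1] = -83.0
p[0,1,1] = -37.0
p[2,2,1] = -52.0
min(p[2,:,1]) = -83.0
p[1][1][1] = -11.0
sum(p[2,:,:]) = -66.0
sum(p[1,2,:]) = -162.0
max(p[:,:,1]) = 93.0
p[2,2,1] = -52.0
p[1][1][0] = -17.0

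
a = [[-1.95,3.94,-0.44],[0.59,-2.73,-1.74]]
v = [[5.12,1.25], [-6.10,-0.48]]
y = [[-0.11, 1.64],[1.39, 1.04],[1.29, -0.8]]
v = a @ y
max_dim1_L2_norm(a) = 4.42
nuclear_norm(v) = 8.69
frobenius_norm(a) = 5.51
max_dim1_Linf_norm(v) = 6.1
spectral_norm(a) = 5.21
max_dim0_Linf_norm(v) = 6.1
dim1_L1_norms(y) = [1.75, 2.43, 2.09]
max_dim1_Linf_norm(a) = 3.94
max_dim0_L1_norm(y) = 3.48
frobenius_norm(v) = 8.08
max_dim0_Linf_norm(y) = 1.64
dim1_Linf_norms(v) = [5.12, 6.1]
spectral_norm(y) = 2.12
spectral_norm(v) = 8.05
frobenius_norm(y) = 2.83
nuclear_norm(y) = 4.00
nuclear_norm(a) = 7.00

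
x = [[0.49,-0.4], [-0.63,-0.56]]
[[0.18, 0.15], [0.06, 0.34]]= x@[[0.15, -0.1], [-0.27, -0.50]]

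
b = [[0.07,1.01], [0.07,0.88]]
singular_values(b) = [1.34, 0.01]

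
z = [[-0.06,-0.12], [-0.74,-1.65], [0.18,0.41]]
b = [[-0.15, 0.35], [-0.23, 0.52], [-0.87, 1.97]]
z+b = [[-0.21, 0.23], [-0.97, -1.13], [-0.69, 2.38]]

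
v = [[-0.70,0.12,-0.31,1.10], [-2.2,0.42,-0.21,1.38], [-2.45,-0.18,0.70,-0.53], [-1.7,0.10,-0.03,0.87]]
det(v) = -0.00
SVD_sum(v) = [[-0.96,0.06,0.04,0.33], [-2.40,0.16,0.1,0.83], [-2.03,0.14,0.08,0.70], [-1.78,0.12,0.07,0.62]] + [[0.25, 0.17, -0.36, 0.73],[0.20, 0.14, -0.29, 0.58],[-0.42, -0.29, 0.61, -1.24],[0.08, 0.05, -0.11, 0.23]] + [[0.00, -0.12, 0.02, 0.03], [-0.00, 0.12, -0.02, -0.04], [0.0, -0.02, 0.00, 0.01], [0.0, -0.07, 0.01, 0.02]] + [[-0.0,-0.00,-0.00,-0.00],[-0.0,-0.00,-0.0,-0.0],[-0.00,-0.0,-0.00,-0.0],[0.00,0.00,0.00,0.00]]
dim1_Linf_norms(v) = [1.1, 2.2, 2.45, 1.7]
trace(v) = 1.29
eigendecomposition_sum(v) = [[-0.34+0.33j, 0.08-0.03j, -0.14-0.07j, 0.50+0.04j], [-1.10-0.02j, 0.18+0.09j, -0.11-0.35j, 0.74+0.89j], [-1.14-1.74j, (0.06+0.38j), (0.43-0.55j), (-0.61+2.11j)], [(-0.82-0.33j), 0.11+0.12j, (0.02-0.3j), (0.29+0.89j)]] + [[(-0.34-0.33j),  (0.08+0.03j),  -0.14+0.07j,  (0.5-0.04j)], [(-1.1+0.02j),  (0.18-0.09j),  -0.11+0.35j,  (0.74-0.89j)], [-1.14+1.74j,  (0.06-0.38j),  (0.43+0.55j),  -0.61-2.11j], [-0.82+0.33j,  (0.11-0.12j),  (0.02+0.3j),  (0.29-0.89j)]] + [[-0.02+0.00j, -0.00+0.00j, -0.01+0.00j, (0.02-0j)],[(-0.02+0j), (-0+0j), -0.01+0.00j, 0.03-0.00j],[(-0.09+0j), (-0.02+0j), (-0.04+0j), (0.11-0j)],[(-0.03+0j), -0.01+0.00j, -0.01+0.00j, 0.04-0.00j]] + [[-0.01+0.00j, (-0.04-0j), -0.02+0.00j, (0.08-0j)], [(0.02-0j), (0.06+0j), (0.03-0j), (-0.12+0j)], [-0.08+0.00j, (-0.28-0j), -0.12+0.00j, (0.58-0j)], [(-0.03+0j), -0.12-0.00j, -0.05+0.00j, 0.24-0.00j]]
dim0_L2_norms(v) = [3.77, 0.48, 0.79, 2.04]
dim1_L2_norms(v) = [1.35, 2.64, 2.61, 1.91]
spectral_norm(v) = 3.96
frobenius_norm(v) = 4.39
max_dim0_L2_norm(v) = 3.77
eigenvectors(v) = [[-0.04-0.18j, (-0.04+0.18j), (0.17+0j), 0.13+0.00j], [(0.24-0.35j), (0.24+0.35j), 0.25+0.00j, (-0.19+0j)], [0.81+0.00j, 0.81-0.00j, 0.89+0.00j, 0.90+0.00j], [0.29-0.20j, 0.29+0.20j, (0.33+0j), 0.37+0.00j]]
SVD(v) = [[-0.26, -0.47, 0.63, -0.57],[-0.64, -0.37, -0.66, -0.13],[-0.54, 0.79, 0.13, -0.26],[-0.48, -0.15, 0.40, 0.77]] @ diag([3.961691333299823, 1.8723819664855228, 0.19540798308980073, 0.0018086961196370516]) @ [[0.94, -0.06, -0.04, -0.33], [-0.29, -0.20, 0.42, -0.84], [0.04, -0.95, 0.13, 0.28], [0.17, 0.23, 0.9, 0.33]]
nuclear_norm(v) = 6.03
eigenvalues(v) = [(0.57+0.75j), (0.57-0.75j), (-0.02+0j), (0.17+0j)]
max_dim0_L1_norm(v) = 7.05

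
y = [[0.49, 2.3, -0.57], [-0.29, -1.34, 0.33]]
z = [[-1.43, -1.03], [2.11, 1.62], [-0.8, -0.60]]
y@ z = [[4.61, 3.56], [-2.68, -2.07]]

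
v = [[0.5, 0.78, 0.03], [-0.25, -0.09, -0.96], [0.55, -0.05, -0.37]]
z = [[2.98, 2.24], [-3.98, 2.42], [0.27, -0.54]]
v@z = [[-1.61, 2.99], [-0.65, -0.26], [1.74, 1.31]]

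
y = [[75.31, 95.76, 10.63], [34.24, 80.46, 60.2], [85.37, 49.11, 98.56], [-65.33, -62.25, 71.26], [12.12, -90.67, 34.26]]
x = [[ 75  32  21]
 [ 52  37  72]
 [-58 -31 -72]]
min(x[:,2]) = -72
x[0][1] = 32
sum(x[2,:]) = -161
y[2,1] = 49.11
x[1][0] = 52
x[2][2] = -72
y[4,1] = -90.67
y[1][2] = 60.2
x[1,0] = 52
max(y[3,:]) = 71.26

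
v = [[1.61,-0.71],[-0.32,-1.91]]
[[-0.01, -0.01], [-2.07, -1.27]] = v@[[0.44,  0.27], [1.01,  0.62]]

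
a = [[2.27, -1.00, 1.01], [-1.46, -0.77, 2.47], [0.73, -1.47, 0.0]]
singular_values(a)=[2.97, 2.96, 1.04]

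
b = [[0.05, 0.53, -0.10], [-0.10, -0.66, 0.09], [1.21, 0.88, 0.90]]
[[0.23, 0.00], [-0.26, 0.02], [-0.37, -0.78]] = b@ [[-0.41,0.05], [0.42,-0.15], [-0.27,-0.79]]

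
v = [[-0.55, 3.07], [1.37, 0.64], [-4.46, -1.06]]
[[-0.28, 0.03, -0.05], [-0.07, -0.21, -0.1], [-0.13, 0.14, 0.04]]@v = [[0.42, -0.79], [0.20, -0.24], [0.08, -0.35]]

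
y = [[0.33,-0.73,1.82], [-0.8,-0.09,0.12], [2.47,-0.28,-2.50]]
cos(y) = [[-0.24, 0.32, 0.35], [0.18, 0.79, 0.32], [0.4, 0.29, -0.64]]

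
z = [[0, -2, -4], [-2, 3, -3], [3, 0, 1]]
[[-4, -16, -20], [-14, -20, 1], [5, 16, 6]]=z@[[1, 4, 1], [-2, 0, 4], [2, 4, 3]]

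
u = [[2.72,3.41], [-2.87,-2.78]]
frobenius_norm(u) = 5.92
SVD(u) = [[-0.74, 0.68], [0.68, 0.74]] @ diag([5.903366064962586, 0.3769205527006572]) @ [[-0.67, -0.74], [-0.74, 0.67]]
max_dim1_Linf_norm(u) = 3.41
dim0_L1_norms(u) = [5.59, 6.19]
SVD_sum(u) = [[2.91, 3.24], [-2.66, -2.97]] + [[-0.19,0.17], [-0.21,0.19]]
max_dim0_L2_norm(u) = 4.4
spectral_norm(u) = 5.90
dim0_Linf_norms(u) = [2.87, 3.41]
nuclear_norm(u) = 6.28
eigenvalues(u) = [(-0.03+1.49j), (-0.03-1.49j)]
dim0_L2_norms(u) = [3.95, 4.4]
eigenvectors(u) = [[(0.74+0j), (0.74-0j)],[(-0.59+0.32j), (-0.59-0.32j)]]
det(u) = 2.23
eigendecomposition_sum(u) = [[1.36+0.77j, 1.70+0.03j],[-1.44-0.03j, -1.39+0.72j]] + [[1.36-0.77j, (1.7-0.03j)], [(-1.44+0.03j), (-1.39-0.72j)]]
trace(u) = -0.06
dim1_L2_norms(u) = [4.36, 4.0]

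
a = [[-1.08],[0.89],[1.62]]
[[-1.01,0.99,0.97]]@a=[[3.54]]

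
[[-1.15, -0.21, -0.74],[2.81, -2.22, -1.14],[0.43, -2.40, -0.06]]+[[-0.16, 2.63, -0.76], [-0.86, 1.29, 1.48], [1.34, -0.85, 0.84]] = [[-1.31,  2.42,  -1.50], [1.95,  -0.93,  0.34], [1.77,  -3.25,  0.78]]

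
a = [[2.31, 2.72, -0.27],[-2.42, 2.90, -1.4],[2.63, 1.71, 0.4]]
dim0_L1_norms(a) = [7.36, 7.33, 2.07]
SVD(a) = [[-0.76,-0.03,-0.65], [-0.13,-0.97,0.2], [-0.64,0.23,0.73]] @ diag([4.7125869219155625, 4.096743415318789, 0.20740755153210919]) @ [[-0.66,-0.75,0.03], [0.71,-0.61,0.36], [-0.25,0.26,0.93]]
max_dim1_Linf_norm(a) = 2.9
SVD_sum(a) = [[2.37,2.68,-0.1], [0.4,0.46,-0.02], [1.99,2.26,-0.08]] + [[-0.09, 0.08, -0.05],[-2.81, 2.43, -1.42],[0.68, -0.58, 0.34]] + [[0.03, -0.03, -0.13], [-0.01, 0.01, 0.04], [-0.04, 0.04, 0.14]]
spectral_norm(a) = 4.71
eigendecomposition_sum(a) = [[1.13+1.28j,(1.37-1.01j),-0.11+0.62j], [(-1.19+1.57j),1.44+1.32j,(-0.73+0.01j)], [(1.4+0.71j),(0.83-1.32j),0.11+0.57j]] + [[1.13-1.28j, 1.37+1.01j, (-0.11-0.62j)], [(-1.19-1.57j), 1.44-1.32j, (-0.73-0.01j)], [1.40-0.71j, (0.83+1.32j), (0.11-0.57j)]] + [[0.04+0.00j, -0.01+0.00j, -0.04-0.00j], [-0.05-0.00j, 0.02-0.00j, (0.05+0j)], [-0.16-0.00j, (0.05-0j), (0.18+0j)]]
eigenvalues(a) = [(2.69+3.16j), (2.69-3.16j), (0.23+0j)]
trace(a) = 5.61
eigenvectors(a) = [[0.11-0.55j, (0.11+0.55j), -0.24+0.00j], [0.65+0.00j, (0.65-0j), (0.27+0j)], [-0.09-0.51j, (-0.09+0.51j), (0.93+0j)]]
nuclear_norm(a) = 9.02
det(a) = 4.00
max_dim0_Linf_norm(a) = 2.9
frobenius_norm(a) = 6.25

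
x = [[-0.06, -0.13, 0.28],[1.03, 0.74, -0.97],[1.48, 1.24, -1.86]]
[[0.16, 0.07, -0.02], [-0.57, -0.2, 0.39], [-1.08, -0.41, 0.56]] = x @ [[0.06, 0.06, 0.21], [-0.21, -0.01, 0.49], [0.49, 0.26, 0.19]]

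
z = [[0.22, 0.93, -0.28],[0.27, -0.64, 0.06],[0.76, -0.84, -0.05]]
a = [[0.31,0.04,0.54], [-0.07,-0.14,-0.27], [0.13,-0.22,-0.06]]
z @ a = [[-0.03,-0.06,-0.12], [0.14,0.09,0.32], [0.29,0.16,0.64]]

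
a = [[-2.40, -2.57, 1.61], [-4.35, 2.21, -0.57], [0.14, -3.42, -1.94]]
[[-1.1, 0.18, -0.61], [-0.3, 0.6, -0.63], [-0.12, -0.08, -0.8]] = a@[[0.17, -0.12, 0.2], [0.15, 0.03, 0.15], [-0.19, -0.02, 0.16]]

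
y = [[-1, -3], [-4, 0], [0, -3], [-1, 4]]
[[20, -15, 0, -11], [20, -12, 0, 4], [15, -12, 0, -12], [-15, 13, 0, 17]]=y @ [[-5, 3, 0, -1], [-5, 4, 0, 4]]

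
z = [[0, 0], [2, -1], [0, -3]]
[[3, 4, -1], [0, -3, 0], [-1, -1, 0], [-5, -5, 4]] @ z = [[8, -1], [-6, 3], [-2, 1], [-10, -7]]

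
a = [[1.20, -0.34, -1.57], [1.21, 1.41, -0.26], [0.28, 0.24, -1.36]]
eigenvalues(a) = [(1.24+0.76j), (1.24-0.76j), (-1.23+0j)]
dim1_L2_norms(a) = [2.01, 1.88, 1.41]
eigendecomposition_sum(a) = [[0.57+0.51j, -0.21+0.43j, (-0.39-0.24j)], [0.61-1.02j, (0.72+0.19j), -0.25+0.67j], [(0.1-0.07j), 0.06+0.05j, -0.05+0.05j]] + [[(0.57-0.51j),(-0.21-0.43j),-0.39+0.24j], [(0.61+1.02j),0.72-0.19j,(-0.25-0.67j)], [0.10+0.07j,(0.06-0.05j),-0.05-0.05j]] + [[(0.05+0j), (0.08+0j), -0.78-0.00j], [-0.02-0.00j, -0.02-0.00j, 0.23+0.00j], [(0.08+0j), 0.13+0.00j, -1.26-0.00j]]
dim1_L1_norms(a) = [3.11, 2.88, 1.88]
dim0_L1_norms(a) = [2.69, 1.99, 3.19]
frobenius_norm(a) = 3.09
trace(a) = 1.25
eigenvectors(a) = [[0.10-0.53j, 0.10+0.53j, (0.52+0j)], [(-0.84+0j), (-0.84-0j), (-0.16+0j)], [(-0.08-0.03j), (-0.08+0.03j), (0.84+0j)]]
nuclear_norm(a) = 4.80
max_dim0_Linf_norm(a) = 1.57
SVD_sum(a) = [[1.15, 0.41, -1.39], [0.78, 0.28, -0.95], [0.78, 0.27, -0.94]] + [[-0.2, -0.57, -0.33], [0.41, 1.15, 0.67], [-0.11, -0.31, -0.18]] + [[0.25, -0.18, 0.15], [0.02, -0.01, 0.01], [-0.39, 0.28, -0.24]]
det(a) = -2.60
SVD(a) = [[-0.72, 0.43, -0.54],[-0.49, -0.87, -0.04],[-0.49, 0.24, 0.84]] @ diag([2.563348311475886, 1.5978375542885137, 0.6340824742563257]) @ [[-0.62, -0.22, 0.75], [-0.29, -0.82, -0.48], [-0.73, 0.52, -0.45]]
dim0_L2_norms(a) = [1.73, 1.47, 2.09]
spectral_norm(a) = 2.56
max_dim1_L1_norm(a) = 3.11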